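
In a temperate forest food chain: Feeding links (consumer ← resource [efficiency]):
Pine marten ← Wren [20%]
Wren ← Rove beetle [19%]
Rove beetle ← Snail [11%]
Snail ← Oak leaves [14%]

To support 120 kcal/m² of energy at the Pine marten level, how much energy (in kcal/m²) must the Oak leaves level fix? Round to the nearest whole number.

205058 kcal/m²

Cumulative transfer efficiency: 0.14 × 0.11 × 0.19 × 0.2 = 0.0005852
Oak leaves energy = 120 / 0.0005852 = 205058 kcal/m²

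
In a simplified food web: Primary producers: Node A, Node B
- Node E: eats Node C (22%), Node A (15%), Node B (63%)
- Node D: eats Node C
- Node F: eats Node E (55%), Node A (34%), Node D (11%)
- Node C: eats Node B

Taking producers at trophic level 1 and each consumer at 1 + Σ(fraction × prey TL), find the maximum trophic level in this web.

Node C: 1 + 1 = 2
Node D: 1 + 2 = 3
Node E: 1 + (0.22×2 + 0.15×1 + 0.63×1) = 2.22
Node F: 1 + (0.55×2.22 + 0.34×1 + 0.11×3) = 2.891

3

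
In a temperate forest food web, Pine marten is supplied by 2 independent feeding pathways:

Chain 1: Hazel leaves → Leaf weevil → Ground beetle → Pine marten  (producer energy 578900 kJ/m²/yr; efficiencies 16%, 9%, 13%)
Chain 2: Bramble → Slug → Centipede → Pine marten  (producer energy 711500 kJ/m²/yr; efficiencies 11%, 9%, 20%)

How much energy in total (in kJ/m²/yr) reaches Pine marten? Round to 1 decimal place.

2492.5 kJ/m²/yr

Chain 1: 578900 × 0.16 × 0.09 × 0.13 = 1083.7008 kJ/m²/yr
Chain 2: 711500 × 0.11 × 0.09 × 0.2 = 1408.77 kJ/m²/yr
Total at Pine marten: 1083.7008 + 1408.77 = 2492.4708 kJ/m²/yr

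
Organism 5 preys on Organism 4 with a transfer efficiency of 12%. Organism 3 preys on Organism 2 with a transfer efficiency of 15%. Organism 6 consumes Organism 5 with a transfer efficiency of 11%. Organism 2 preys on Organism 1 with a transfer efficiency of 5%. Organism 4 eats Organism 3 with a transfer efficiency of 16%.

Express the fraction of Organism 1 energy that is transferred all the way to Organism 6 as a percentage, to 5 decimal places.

0.00158%

Product of link efficiencies: 0.05 × 0.15 × 0.16 × 0.12 × 0.11 = 0.00001584
As a percentage: 0.00001584 × 100 = 0.00158%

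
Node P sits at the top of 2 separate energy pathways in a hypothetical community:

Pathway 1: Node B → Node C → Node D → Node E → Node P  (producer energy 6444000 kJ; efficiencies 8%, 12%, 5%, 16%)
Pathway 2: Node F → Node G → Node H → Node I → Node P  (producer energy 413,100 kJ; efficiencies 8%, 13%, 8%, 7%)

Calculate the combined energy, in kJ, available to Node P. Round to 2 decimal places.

518.96 kJ

Pathway 1: 6444000 × 0.08 × 0.12 × 0.05 × 0.16 = 494.8992 kJ
Pathway 2: 413100 × 0.08 × 0.13 × 0.08 × 0.07 = 24.058944 kJ
Total at Node P: 494.8992 + 24.058944 = 518.958144 kJ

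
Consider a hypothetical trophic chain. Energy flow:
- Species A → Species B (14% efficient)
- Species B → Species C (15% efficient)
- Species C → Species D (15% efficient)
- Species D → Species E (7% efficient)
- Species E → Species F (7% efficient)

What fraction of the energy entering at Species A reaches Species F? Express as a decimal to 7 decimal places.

Product of link efficiencies: 0.14 × 0.15 × 0.15 × 0.07 × 0.07 = 0.000015435

0.0000154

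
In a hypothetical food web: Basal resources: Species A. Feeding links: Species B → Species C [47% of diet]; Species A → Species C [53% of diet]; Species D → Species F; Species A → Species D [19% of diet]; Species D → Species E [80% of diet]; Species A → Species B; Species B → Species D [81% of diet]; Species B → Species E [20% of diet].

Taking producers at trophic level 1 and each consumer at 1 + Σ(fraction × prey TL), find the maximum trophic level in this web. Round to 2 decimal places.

3.81

Species B: 1 + 1 = 2
Species C: 1 + (0.47×2 + 0.53×1) = 2.47
Species D: 1 + (0.81×2 + 0.19×1) = 2.81
Species E: 1 + (0.8×2.81 + 0.2×2) = 3.648
Species F: 1 + 2.81 = 3.81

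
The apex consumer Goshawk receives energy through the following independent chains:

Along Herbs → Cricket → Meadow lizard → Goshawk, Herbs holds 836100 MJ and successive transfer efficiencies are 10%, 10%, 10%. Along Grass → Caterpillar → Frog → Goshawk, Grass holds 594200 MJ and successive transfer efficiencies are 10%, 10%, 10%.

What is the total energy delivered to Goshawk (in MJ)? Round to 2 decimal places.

1430.30 MJ

Via Herbs: 836100 × 0.1 × 0.1 × 0.1 = 836.1 MJ
Via Grass: 594200 × 0.1 × 0.1 × 0.1 = 594.2 MJ
Total at Goshawk: 836.1 + 594.2 = 1430.3 MJ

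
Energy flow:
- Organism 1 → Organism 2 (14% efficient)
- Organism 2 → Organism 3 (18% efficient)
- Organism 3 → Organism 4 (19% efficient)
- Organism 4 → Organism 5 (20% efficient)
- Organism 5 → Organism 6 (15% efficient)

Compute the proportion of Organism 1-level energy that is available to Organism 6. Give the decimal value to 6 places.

Product of link efficiencies: 0.14 × 0.18 × 0.19 × 0.2 × 0.15 = 0.00014364

0.000144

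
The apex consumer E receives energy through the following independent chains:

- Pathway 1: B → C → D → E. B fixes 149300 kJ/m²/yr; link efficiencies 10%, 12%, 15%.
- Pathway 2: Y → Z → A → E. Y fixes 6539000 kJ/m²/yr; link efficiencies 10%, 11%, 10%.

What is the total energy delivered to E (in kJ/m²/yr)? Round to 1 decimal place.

Pathway 1: 149300 × 0.1 × 0.12 × 0.15 = 268.74 kJ/m²/yr
Pathway 2: 6539000 × 0.1 × 0.11 × 0.1 = 7192.9 kJ/m²/yr
Total at E: 268.74 + 7192.9 = 7461.64 kJ/m²/yr

7461.6 kJ/m²/yr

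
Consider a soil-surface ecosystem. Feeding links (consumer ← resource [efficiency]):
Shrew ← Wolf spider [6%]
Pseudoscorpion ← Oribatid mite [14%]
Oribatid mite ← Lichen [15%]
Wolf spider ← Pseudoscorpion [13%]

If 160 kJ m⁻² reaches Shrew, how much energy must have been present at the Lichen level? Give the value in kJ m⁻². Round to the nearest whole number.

Cumulative transfer efficiency: 0.15 × 0.14 × 0.13 × 0.06 = 0.0001638
Lichen energy = 160 / 0.0001638 = 976801 kJ m⁻²

976801 kJ m⁻²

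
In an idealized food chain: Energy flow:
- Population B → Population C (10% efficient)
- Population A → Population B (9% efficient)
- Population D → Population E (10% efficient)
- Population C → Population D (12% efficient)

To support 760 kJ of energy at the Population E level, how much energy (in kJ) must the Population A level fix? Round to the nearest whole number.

Cumulative transfer efficiency: 0.09 × 0.1 × 0.12 × 0.1 = 0.000108
Population A energy = 760 / 0.000108 = 7037037 kJ

7037037 kJ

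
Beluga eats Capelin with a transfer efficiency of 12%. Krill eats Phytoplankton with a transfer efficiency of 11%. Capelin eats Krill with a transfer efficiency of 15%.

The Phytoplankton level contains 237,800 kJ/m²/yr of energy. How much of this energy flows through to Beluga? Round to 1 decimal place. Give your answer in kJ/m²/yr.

470.8 kJ/m²/yr

Krill: 237800 × 0.11 = 26158 kJ/m²/yr
Capelin: 26158 × 0.15 = 3923.7 kJ/m²/yr
Beluga: 3923.7 × 0.12 = 470.844 kJ/m²/yr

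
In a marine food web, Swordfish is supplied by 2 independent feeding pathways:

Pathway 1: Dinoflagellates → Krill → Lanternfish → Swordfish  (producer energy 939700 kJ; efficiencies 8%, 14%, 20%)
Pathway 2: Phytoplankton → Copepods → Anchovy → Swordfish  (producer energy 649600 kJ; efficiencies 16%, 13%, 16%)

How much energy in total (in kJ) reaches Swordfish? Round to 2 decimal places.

4266.80 kJ

Pathway 1: 939700 × 0.08 × 0.14 × 0.2 = 2104.928 kJ
Pathway 2: 649600 × 0.16 × 0.13 × 0.16 = 2161.8688 kJ
Total at Swordfish: 2104.928 + 2161.8688 = 4266.7968 kJ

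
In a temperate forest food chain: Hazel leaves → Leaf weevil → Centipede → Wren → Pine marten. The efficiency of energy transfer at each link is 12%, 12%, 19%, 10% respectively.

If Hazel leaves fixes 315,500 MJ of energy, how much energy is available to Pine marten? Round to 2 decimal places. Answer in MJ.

Leaf weevil: 315500 × 0.12 = 37860 MJ
Centipede: 37860 × 0.12 = 4543.2 MJ
Wren: 4543.2 × 0.19 = 863.208 MJ
Pine marten: 863.208 × 0.1 = 86.3208 MJ

86.32 MJ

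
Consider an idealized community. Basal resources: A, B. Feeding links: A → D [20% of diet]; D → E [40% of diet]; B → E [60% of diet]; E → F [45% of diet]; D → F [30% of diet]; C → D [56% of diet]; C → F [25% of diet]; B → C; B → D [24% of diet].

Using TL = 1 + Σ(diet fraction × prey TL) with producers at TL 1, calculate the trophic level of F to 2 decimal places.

3.45

C: 1 + 1 = 2
D: 1 + (0.56×2 + 0.2×1 + 0.24×1) = 2.56
E: 1 + (0.4×2.56 + 0.6×1) = 2.624
F: 1 + (0.25×2 + 0.3×2.56 + 0.45×2.624) = 3.4488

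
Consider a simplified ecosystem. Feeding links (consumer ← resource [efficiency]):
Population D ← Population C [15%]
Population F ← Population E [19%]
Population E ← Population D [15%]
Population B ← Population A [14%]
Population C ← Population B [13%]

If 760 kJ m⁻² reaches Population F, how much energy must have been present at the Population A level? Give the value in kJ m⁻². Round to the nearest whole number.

9768010 kJ m⁻²

Cumulative transfer efficiency: 0.14 × 0.13 × 0.15 × 0.15 × 0.19 = 0.000077805
Population A energy = 760 / 0.000077805 = 9768010 kJ m⁻²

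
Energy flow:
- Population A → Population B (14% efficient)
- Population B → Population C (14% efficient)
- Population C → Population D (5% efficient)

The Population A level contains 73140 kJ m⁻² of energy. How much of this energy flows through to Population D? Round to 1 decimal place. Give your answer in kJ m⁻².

71.7 kJ m⁻²

Population B: 73140 × 0.14 = 10239.6 kJ m⁻²
Population C: 10239.6 × 0.14 = 1433.544 kJ m⁻²
Population D: 1433.544 × 0.05 = 71.6772 kJ m⁻²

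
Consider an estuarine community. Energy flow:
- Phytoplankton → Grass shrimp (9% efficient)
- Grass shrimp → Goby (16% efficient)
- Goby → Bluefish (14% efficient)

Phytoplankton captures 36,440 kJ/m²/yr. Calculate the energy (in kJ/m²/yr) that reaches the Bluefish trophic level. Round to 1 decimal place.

Grass shrimp: 36440 × 0.09 = 3279.6 kJ/m²/yr
Goby: 3279.6 × 0.16 = 524.736 kJ/m²/yr
Bluefish: 524.736 × 0.14 = 73.46304 kJ/m²/yr

73.5 kJ/m²/yr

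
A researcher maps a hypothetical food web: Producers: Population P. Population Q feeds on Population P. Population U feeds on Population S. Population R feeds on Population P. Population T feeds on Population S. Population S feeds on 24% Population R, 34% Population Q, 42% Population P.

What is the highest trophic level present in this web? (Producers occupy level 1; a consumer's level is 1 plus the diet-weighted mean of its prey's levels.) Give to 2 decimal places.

Population Q: 1 + 1 = 2
Population R: 1 + 1 = 2
Population S: 1 + (0.24×2 + 0.34×2 + 0.42×1) = 2.58
Population T: 1 + 2.58 = 3.58
Population U: 1 + 2.58 = 3.58

3.58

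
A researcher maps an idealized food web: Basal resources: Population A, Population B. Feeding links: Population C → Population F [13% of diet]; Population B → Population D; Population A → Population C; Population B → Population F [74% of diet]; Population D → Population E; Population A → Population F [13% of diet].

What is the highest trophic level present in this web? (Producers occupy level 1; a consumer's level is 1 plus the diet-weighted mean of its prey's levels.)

3

Population C: 1 + 1 = 2
Population D: 1 + 1 = 2
Population E: 1 + 2 = 3
Population F: 1 + (0.13×1 + 0.74×1 + 0.13×2) = 2.13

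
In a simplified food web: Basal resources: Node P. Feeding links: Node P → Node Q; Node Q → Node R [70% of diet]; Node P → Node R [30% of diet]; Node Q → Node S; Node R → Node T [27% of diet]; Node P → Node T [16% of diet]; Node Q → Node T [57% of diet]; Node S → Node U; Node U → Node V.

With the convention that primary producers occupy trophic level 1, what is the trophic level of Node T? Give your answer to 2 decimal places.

Node Q: 1 + 1 = 2
Node R: 1 + (0.7×2 + 0.3×1) = 2.7
Node S: 1 + 2 = 3
Node T: 1 + (0.27×2.7 + 0.16×1 + 0.57×2) = 3.029
Node U: 1 + 3 = 4
Node V: 1 + 4 = 5

3.03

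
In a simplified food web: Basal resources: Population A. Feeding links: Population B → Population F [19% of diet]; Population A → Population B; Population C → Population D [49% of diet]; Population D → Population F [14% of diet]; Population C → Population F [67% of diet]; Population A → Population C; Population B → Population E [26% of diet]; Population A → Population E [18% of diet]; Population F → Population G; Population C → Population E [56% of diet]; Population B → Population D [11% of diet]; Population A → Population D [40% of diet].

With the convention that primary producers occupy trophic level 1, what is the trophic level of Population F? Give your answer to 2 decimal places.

3.08

Population B: 1 + 1 = 2
Population C: 1 + 1 = 2
Population D: 1 + (0.11×2 + 0.4×1 + 0.49×2) = 2.6
Population E: 1 + (0.26×2 + 0.56×2 + 0.18×1) = 2.82
Population F: 1 + (0.14×2.6 + 0.19×2 + 0.67×2) = 3.084
Population G: 1 + 3.084 = 4.084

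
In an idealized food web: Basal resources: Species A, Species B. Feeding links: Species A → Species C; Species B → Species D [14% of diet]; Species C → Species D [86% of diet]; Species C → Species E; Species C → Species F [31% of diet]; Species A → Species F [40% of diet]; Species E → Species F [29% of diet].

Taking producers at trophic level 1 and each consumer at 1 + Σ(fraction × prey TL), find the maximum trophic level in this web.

Species C: 1 + 1 = 2
Species D: 1 + (0.14×1 + 0.86×2) = 2.86
Species E: 1 + 2 = 3
Species F: 1 + (0.31×2 + 0.4×1 + 0.29×3) = 2.89

3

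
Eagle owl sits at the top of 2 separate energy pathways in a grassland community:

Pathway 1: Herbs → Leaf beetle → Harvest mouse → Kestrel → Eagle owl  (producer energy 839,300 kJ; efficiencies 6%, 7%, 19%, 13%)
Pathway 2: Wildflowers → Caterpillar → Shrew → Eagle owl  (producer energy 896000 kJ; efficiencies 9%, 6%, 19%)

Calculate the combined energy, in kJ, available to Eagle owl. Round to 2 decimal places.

Pathway 1: 839300 × 0.06 × 0.07 × 0.19 × 0.13 = 87.068982 kJ
Pathway 2: 896000 × 0.09 × 0.06 × 0.19 = 919.296 kJ
Total at Eagle owl: 87.068982 + 919.296 = 1006.364982 kJ

1006.36 kJ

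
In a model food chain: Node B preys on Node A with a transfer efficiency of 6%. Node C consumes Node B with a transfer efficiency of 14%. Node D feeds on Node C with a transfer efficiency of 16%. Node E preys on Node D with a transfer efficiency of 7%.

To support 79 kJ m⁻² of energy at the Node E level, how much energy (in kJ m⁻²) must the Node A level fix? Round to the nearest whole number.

839711 kJ m⁻²

Cumulative transfer efficiency: 0.06 × 0.14 × 0.16 × 0.07 = 0.00009408
Node A energy = 79 / 0.00009408 = 839711 kJ m⁻²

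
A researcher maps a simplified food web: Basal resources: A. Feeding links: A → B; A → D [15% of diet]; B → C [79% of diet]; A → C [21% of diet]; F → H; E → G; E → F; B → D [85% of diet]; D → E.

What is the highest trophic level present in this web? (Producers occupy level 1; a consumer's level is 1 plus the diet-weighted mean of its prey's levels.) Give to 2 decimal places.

B: 1 + 1 = 2
C: 1 + (0.21×1 + 0.79×2) = 2.79
D: 1 + (0.85×2 + 0.15×1) = 2.85
E: 1 + 2.85 = 3.85
F: 1 + 3.85 = 4.85
G: 1 + 3.85 = 4.85
H: 1 + 4.85 = 5.85

5.85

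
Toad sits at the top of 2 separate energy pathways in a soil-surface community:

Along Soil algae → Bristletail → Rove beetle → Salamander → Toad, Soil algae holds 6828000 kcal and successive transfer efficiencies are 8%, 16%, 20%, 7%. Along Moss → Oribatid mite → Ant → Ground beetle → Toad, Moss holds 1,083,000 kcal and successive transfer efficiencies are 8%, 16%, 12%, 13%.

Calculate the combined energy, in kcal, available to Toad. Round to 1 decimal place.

1439.8 kcal

Via Soil algae: 6828000 × 0.08 × 0.16 × 0.2 × 0.07 = 1223.5776 kcal
Via Moss: 1083000 × 0.08 × 0.16 × 0.12 × 0.13 = 216.25344 kcal
Total at Toad: 1223.5776 + 216.25344 = 1439.83104 kcal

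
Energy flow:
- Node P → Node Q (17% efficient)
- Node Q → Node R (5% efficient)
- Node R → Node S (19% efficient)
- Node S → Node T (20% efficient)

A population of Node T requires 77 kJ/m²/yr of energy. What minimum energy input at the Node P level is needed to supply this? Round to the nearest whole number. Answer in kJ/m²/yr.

Cumulative transfer efficiency: 0.17 × 0.05 × 0.19 × 0.2 = 0.000323
Node P energy = 77 / 0.000323 = 238390 kJ/m²/yr

238390 kJ/m²/yr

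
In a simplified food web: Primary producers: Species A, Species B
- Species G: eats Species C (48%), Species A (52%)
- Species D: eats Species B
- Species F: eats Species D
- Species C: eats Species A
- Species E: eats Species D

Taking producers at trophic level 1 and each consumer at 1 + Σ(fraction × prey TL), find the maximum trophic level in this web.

Species C: 1 + 1 = 2
Species D: 1 + 1 = 2
Species E: 1 + 2 = 3
Species F: 1 + 2 = 3
Species G: 1 + (0.48×2 + 0.52×1) = 2.48

3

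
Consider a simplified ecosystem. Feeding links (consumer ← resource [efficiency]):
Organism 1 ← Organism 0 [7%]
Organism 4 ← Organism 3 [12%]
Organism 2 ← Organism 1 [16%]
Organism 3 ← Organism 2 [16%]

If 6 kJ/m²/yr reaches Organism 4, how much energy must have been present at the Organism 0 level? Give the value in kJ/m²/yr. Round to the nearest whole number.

27902 kJ/m²/yr

Cumulative transfer efficiency: 0.07 × 0.16 × 0.16 × 0.12 = 0.00021504
Organism 0 energy = 6 / 0.00021504 = 27902 kJ/m²/yr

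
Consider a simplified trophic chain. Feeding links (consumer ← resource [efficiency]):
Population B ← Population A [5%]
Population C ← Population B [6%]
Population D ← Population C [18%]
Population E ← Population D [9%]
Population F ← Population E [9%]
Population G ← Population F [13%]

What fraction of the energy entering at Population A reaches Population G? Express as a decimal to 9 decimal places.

0.000000569

Product of link efficiencies: 0.05 × 0.06 × 0.18 × 0.09 × 0.09 × 0.13 = 0.00000056862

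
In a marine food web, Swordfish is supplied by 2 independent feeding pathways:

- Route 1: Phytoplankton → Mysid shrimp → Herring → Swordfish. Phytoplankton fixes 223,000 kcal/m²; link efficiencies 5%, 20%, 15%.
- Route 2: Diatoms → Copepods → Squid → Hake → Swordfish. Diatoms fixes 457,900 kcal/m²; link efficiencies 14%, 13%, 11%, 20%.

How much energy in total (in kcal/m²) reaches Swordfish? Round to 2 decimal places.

Route 1: 223000 × 0.05 × 0.2 × 0.15 = 334.5 kcal/m²
Route 2: 457900 × 0.14 × 0.13 × 0.11 × 0.2 = 183.34316 kcal/m²
Total at Swordfish: 334.5 + 183.34316 = 517.84316 kcal/m²

517.84 kcal/m²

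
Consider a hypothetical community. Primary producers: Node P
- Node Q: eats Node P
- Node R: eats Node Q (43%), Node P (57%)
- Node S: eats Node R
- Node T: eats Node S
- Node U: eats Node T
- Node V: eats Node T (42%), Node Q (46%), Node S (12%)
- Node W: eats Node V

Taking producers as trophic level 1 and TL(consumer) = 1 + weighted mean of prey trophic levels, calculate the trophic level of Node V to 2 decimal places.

Node Q: 1 + 1 = 2
Node R: 1 + (0.43×2 + 0.57×1) = 2.43
Node S: 1 + 2.43 = 3.43
Node T: 1 + 3.43 = 4.43
Node U: 1 + 4.43 = 5.43
Node V: 1 + (0.42×4.43 + 0.46×2 + 0.12×3.43) = 4.1922
Node W: 1 + 4.1922 = 5.1922

4.19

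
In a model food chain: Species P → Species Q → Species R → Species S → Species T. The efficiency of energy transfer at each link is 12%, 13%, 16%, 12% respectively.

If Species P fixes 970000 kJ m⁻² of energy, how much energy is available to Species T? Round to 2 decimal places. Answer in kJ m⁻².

290.53 kJ m⁻²

Species Q: 970000 × 0.12 = 116400 kJ m⁻²
Species R: 116400 × 0.13 = 15132 kJ m⁻²
Species S: 15132 × 0.16 = 2421.12 kJ m⁻²
Species T: 2421.12 × 0.12 = 290.5344 kJ m⁻²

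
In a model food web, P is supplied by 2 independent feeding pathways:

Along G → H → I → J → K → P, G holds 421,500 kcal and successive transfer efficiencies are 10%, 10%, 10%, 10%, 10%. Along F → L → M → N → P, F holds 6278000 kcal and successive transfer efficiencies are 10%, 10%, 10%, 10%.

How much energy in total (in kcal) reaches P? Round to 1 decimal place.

Via G: 421500 × 0.1 × 0.1 × 0.1 × 0.1 × 0.1 = 4.215 kcal
Via F: 6278000 × 0.1 × 0.1 × 0.1 × 0.1 = 627.8 kcal
Total at P: 4.215 + 627.8 = 632.015 kcal

632.0 kcal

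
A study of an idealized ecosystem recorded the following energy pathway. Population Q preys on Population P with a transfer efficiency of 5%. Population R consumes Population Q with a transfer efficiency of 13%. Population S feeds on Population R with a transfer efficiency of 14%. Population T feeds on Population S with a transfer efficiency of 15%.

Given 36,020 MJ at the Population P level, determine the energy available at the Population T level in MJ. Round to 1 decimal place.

4.9 MJ

Population Q: 36020 × 0.05 = 1801 MJ
Population R: 1801 × 0.13 = 234.13 MJ
Population S: 234.13 × 0.14 = 32.7782 MJ
Population T: 32.7782 × 0.15 = 4.91673 MJ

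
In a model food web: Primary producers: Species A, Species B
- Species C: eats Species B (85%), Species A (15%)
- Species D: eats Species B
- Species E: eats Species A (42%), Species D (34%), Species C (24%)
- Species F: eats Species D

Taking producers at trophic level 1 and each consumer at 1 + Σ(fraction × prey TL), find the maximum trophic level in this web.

3

Species C: 1 + (0.85×1 + 0.15×1) = 2
Species D: 1 + 1 = 2
Species E: 1 + (0.42×1 + 0.34×2 + 0.24×2) = 2.58
Species F: 1 + 2 = 3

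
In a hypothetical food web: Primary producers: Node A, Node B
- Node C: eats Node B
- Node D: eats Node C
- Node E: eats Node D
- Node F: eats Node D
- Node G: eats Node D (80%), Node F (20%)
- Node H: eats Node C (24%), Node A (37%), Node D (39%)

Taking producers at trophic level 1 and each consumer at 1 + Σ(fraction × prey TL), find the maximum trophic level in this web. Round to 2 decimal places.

4.20

Node C: 1 + 1 = 2
Node D: 1 + 2 = 3
Node E: 1 + 3 = 4
Node F: 1 + 3 = 4
Node G: 1 + (0.8×3 + 0.2×4) = 4.2
Node H: 1 + (0.24×2 + 0.37×1 + 0.39×3) = 3.02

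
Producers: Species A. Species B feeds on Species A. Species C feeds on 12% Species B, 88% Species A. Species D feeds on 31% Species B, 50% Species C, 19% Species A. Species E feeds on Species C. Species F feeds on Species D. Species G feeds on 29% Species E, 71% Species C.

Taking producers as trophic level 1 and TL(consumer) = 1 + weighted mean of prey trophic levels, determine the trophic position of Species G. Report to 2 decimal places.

Species B: 1 + 1 = 2
Species C: 1 + (0.12×2 + 0.88×1) = 2.12
Species D: 1 + (0.31×2 + 0.5×2.12 + 0.19×1) = 2.87
Species E: 1 + 2.12 = 3.12
Species F: 1 + 2.87 = 3.87
Species G: 1 + (0.29×3.12 + 0.71×2.12) = 3.41

3.41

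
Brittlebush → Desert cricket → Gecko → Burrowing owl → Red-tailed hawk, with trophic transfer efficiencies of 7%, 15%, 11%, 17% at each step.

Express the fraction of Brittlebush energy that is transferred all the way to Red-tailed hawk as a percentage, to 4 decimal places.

0.0196%

Product of link efficiencies: 0.07 × 0.15 × 0.11 × 0.17 = 0.00019635
As a percentage: 0.00019635 × 100 = 0.0196%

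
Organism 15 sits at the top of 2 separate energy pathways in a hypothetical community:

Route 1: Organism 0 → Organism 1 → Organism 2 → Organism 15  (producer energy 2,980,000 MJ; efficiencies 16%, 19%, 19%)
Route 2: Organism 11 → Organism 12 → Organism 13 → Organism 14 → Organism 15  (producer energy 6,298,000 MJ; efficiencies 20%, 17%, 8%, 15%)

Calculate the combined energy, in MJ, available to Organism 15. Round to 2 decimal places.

Route 1: 2980000 × 0.16 × 0.19 × 0.19 = 17212.48 MJ
Route 2: 6298000 × 0.2 × 0.17 × 0.08 × 0.15 = 2569.584 MJ
Total at Organism 15: 17212.48 + 2569.584 = 19782.064 MJ

19782.06 MJ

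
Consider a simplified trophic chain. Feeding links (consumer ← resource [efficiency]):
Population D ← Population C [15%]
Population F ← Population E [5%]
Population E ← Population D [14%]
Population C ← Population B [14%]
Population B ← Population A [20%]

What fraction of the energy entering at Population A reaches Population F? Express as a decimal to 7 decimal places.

0.0000294

Product of link efficiencies: 0.2 × 0.14 × 0.15 × 0.14 × 0.05 = 0.0000294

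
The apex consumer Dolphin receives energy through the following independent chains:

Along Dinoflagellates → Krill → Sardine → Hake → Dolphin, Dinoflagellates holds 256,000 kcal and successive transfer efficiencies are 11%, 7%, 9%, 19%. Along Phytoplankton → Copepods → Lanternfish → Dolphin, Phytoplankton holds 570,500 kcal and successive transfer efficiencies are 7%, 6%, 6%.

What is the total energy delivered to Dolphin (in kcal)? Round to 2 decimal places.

Via Dinoflagellates: 256000 × 0.11 × 0.07 × 0.09 × 0.19 = 33.70752 kcal
Via Phytoplankton: 570500 × 0.07 × 0.06 × 0.06 = 143.766 kcal
Total at Dolphin: 33.70752 + 143.766 = 177.47352 kcal

177.47 kcal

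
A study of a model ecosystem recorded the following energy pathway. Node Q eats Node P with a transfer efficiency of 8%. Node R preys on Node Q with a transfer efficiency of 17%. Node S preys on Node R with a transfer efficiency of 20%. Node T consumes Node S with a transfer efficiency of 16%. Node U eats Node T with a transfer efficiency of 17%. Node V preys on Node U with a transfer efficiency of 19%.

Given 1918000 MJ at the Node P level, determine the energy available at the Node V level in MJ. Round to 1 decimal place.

Node Q: 1918000 × 0.08 = 153440 MJ
Node R: 153440 × 0.17 = 26084.8 MJ
Node S: 26084.8 × 0.2 = 5216.96 MJ
Node T: 5216.96 × 0.16 = 834.7136 MJ
Node U: 834.7136 × 0.17 = 141.901312 MJ
Node V: 141.901312 × 0.19 = 26.96124928 MJ

27.0 MJ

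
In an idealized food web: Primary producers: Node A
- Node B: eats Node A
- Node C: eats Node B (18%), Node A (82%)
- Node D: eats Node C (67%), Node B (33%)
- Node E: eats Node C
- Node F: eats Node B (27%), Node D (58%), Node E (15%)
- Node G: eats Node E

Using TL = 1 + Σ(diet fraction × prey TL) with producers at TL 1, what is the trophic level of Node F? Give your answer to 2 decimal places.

3.83

Node B: 1 + 1 = 2
Node C: 1 + (0.18×2 + 0.82×1) = 2.18
Node D: 1 + (0.67×2.18 + 0.33×2) = 3.1206
Node E: 1 + 2.18 = 3.18
Node F: 1 + (0.27×2 + 0.58×3.1206 + 0.15×3.18) = 3.826948
Node G: 1 + 3.18 = 4.18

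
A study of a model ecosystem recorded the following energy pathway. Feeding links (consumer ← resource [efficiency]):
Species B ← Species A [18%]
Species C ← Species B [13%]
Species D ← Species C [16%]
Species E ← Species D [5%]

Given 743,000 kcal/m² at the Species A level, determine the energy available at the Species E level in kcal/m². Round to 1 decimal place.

139.1 kcal/m²

Species B: 743000 × 0.18 = 133740 kcal/m²
Species C: 133740 × 0.13 = 17386.2 kcal/m²
Species D: 17386.2 × 0.16 = 2781.792 kcal/m²
Species E: 2781.792 × 0.05 = 139.0896 kcal/m²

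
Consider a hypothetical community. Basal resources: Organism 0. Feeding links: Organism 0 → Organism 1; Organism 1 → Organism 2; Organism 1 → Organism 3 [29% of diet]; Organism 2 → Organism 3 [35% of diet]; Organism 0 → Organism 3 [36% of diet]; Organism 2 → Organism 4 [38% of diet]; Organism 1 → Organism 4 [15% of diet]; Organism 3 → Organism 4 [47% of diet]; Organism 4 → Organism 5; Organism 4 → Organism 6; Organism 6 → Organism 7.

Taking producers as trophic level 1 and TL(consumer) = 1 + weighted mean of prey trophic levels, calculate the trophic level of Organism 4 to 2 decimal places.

Organism 1: 1 + 1 = 2
Organism 2: 1 + 2 = 3
Organism 3: 1 + (0.29×2 + 0.35×3 + 0.36×1) = 2.99
Organism 4: 1 + (0.38×3 + 0.15×2 + 0.47×2.99) = 3.8453
Organism 5: 1 + 3.8453 = 4.8453
Organism 6: 1 + 3.8453 = 4.8453
Organism 7: 1 + 4.8453 = 5.8453

3.85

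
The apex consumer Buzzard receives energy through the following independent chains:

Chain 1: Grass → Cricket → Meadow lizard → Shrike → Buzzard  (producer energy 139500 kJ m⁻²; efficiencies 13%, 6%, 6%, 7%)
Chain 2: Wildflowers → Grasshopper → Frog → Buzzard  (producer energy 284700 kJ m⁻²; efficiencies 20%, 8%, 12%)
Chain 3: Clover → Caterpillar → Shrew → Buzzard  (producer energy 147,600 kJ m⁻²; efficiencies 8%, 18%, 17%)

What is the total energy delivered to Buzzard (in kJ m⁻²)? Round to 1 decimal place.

912.5 kJ m⁻²

Chain 1: 139500 × 0.13 × 0.06 × 0.06 × 0.07 = 4.57002 kJ m⁻²
Chain 2: 284700 × 0.2 × 0.08 × 0.12 = 546.624 kJ m⁻²
Chain 3: 147600 × 0.08 × 0.18 × 0.17 = 361.3248 kJ m⁻²
Total at Buzzard: 4.57002 + 546.624 + 361.3248 = 912.51882 kJ m⁻²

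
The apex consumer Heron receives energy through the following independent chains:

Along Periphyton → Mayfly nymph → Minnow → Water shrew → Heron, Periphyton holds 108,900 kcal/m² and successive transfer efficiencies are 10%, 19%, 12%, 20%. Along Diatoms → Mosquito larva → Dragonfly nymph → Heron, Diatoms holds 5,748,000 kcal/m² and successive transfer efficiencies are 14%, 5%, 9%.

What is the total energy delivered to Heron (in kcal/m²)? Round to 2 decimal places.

3670.90 kcal/m²

Via Periphyton: 108900 × 0.1 × 0.19 × 0.12 × 0.2 = 49.6584 kcal/m²
Via Diatoms: 5748000 × 0.14 × 0.05 × 0.09 = 3621.24 kcal/m²
Total at Heron: 49.6584 + 3621.24 = 3670.8984 kcal/m²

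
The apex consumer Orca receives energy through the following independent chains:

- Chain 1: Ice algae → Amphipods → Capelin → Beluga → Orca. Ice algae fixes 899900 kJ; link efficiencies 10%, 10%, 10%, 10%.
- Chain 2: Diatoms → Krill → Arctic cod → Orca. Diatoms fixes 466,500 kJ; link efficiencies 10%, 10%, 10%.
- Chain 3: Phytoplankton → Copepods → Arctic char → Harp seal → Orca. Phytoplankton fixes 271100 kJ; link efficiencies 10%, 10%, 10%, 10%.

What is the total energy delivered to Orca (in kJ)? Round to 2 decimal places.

583.60 kJ

Chain 1: 899900 × 0.1 × 0.1 × 0.1 × 0.1 = 89.99 kJ
Chain 2: 466500 × 0.1 × 0.1 × 0.1 = 466.5 kJ
Chain 3: 271100 × 0.1 × 0.1 × 0.1 × 0.1 = 27.11 kJ
Total at Orca: 89.99 + 466.5 + 27.11 = 583.6 kJ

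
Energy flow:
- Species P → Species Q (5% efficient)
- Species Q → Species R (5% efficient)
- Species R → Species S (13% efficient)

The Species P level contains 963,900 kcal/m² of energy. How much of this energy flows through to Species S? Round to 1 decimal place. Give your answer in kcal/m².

313.3 kcal/m²

Species Q: 963900 × 0.05 = 48195 kcal/m²
Species R: 48195 × 0.05 = 2409.75 kcal/m²
Species S: 2409.75 × 0.13 = 313.2675 kcal/m²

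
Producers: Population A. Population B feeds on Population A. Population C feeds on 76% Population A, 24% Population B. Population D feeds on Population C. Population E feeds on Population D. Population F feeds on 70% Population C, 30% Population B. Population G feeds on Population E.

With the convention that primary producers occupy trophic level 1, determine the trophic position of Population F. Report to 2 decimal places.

Population B: 1 + 1 = 2
Population C: 1 + (0.76×1 + 0.24×2) = 2.24
Population D: 1 + 2.24 = 3.24
Population E: 1 + 3.24 = 4.24
Population F: 1 + (0.7×2.24 + 0.3×2) = 3.168
Population G: 1 + 4.24 = 5.24

3.17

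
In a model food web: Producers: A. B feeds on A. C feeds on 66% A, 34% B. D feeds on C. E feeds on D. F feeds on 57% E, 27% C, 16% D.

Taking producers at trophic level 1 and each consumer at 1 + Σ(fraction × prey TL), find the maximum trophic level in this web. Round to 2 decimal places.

4.64

B: 1 + 1 = 2
C: 1 + (0.66×1 + 0.34×2) = 2.34
D: 1 + 2.34 = 3.34
E: 1 + 3.34 = 4.34
F: 1 + (0.57×4.34 + 0.27×2.34 + 0.16×3.34) = 4.64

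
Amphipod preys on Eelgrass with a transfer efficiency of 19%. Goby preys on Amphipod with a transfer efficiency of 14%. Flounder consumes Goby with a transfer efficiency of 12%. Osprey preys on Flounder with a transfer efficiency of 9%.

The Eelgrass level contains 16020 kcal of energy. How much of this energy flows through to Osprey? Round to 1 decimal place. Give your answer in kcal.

4.6 kcal

Amphipod: 16020 × 0.19 = 3043.8 kcal
Goby: 3043.8 × 0.14 = 426.132 kcal
Flounder: 426.132 × 0.12 = 51.13584 kcal
Osprey: 51.13584 × 0.09 = 4.6022256 kcal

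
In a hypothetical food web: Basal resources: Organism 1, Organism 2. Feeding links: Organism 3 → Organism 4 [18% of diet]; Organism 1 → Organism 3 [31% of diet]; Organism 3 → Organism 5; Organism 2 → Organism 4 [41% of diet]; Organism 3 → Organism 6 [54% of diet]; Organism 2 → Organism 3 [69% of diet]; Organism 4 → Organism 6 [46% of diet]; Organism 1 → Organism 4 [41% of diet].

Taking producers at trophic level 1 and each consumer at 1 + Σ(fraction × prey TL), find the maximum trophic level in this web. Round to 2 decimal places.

Organism 3: 1 + (0.69×1 + 0.31×1) = 2
Organism 4: 1 + (0.41×1 + 0.41×1 + 0.18×2) = 2.18
Organism 5: 1 + 2 = 3
Organism 6: 1 + (0.54×2 + 0.46×2.18) = 3.0828

3.08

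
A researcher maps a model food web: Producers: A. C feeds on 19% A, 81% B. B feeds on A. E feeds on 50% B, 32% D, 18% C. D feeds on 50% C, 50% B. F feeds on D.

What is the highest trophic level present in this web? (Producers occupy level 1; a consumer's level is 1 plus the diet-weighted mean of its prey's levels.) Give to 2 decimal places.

4.41

B: 1 + 1 = 2
C: 1 + (0.19×1 + 0.81×2) = 2.81
D: 1 + (0.5×2.81 + 0.5×2) = 3.405
E: 1 + (0.5×2 + 0.32×3.405 + 0.18×2.81) = 3.5954
F: 1 + 3.405 = 4.405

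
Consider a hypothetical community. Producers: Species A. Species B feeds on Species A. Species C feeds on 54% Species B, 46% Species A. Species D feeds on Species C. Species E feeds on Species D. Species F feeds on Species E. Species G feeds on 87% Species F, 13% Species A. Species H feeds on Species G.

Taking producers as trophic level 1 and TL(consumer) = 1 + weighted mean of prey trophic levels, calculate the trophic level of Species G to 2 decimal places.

Species B: 1 + 1 = 2
Species C: 1 + (0.54×2 + 0.46×1) = 2.54
Species D: 1 + 2.54 = 3.54
Species E: 1 + 3.54 = 4.54
Species F: 1 + 4.54 = 5.54
Species G: 1 + (0.87×5.54 + 0.13×1) = 5.9498
Species H: 1 + 5.9498 = 6.9498

5.95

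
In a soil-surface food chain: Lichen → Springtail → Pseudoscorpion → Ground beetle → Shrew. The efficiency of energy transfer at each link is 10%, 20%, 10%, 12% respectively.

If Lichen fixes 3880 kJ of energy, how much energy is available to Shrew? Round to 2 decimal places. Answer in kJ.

0.93 kJ

Springtail: 3880 × 0.1 = 388 kJ
Pseudoscorpion: 388 × 0.2 = 77.6 kJ
Ground beetle: 77.6 × 0.1 = 7.76 kJ
Shrew: 7.76 × 0.12 = 0.9312 kJ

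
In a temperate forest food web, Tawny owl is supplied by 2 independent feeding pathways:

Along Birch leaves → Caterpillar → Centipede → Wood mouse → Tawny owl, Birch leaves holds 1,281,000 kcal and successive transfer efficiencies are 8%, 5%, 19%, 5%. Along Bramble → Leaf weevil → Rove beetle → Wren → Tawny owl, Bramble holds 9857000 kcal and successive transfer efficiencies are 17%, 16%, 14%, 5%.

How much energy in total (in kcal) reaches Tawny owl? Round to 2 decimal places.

1925.45 kcal

Via Birch leaves: 1281000 × 0.08 × 0.05 × 0.19 × 0.05 = 48.678 kcal
Via Bramble: 9857000 × 0.17 × 0.16 × 0.14 × 0.05 = 1876.7728 kcal
Total at Tawny owl: 48.678 + 1876.7728 = 1925.4508 kcal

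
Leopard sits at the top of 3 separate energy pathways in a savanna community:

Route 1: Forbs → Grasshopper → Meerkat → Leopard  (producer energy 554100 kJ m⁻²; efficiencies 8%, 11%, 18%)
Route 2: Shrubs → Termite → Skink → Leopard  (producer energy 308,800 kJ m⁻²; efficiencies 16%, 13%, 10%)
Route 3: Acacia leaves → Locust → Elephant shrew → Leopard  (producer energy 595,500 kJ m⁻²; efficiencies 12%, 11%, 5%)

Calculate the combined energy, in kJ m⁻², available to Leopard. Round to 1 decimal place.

1913.0 kJ m⁻²

Route 1: 554100 × 0.08 × 0.11 × 0.18 = 877.6944 kJ m⁻²
Route 2: 308800 × 0.16 × 0.13 × 0.1 = 642.304 kJ m⁻²
Route 3: 595500 × 0.12 × 0.11 × 0.05 = 393.03 kJ m⁻²
Total at Leopard: 877.6944 + 642.304 + 393.03 = 1913.0284 kJ m⁻²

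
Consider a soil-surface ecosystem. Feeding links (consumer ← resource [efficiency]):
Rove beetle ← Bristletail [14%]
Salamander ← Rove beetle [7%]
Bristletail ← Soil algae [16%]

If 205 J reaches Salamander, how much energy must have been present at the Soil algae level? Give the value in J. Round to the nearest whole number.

Cumulative transfer efficiency: 0.16 × 0.14 × 0.07 = 0.001568
Soil algae energy = 205 / 0.001568 = 130740 J

130740 J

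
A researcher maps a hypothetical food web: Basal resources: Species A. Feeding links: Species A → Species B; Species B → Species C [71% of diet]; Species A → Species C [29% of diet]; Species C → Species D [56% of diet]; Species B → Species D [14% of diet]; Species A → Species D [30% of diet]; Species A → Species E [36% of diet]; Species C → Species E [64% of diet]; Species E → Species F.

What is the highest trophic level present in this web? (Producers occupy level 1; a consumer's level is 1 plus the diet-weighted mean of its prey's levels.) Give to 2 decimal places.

Species B: 1 + 1 = 2
Species C: 1 + (0.71×2 + 0.29×1) = 2.71
Species D: 1 + (0.56×2.71 + 0.14×2 + 0.3×1) = 3.0976
Species E: 1 + (0.36×1 + 0.64×2.71) = 3.0944
Species F: 1 + 3.0944 = 4.0944

4.09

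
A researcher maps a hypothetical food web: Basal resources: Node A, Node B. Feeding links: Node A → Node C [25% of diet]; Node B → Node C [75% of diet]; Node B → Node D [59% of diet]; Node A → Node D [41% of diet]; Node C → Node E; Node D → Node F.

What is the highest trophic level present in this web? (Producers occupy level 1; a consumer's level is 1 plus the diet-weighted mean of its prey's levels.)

3

Node C: 1 + (0.25×1 + 0.75×1) = 2
Node D: 1 + (0.59×1 + 0.41×1) = 2
Node E: 1 + 2 = 3
Node F: 1 + 2 = 3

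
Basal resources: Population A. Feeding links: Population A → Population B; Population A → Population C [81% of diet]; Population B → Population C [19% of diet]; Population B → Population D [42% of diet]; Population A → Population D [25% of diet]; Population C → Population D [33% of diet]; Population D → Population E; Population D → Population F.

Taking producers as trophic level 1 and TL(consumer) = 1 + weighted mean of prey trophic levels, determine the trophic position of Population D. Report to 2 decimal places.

2.81

Population B: 1 + 1 = 2
Population C: 1 + (0.81×1 + 0.19×2) = 2.19
Population D: 1 + (0.42×2 + 0.25×1 + 0.33×2.19) = 2.8127
Population E: 1 + 2.8127 = 3.8127
Population F: 1 + 2.8127 = 3.8127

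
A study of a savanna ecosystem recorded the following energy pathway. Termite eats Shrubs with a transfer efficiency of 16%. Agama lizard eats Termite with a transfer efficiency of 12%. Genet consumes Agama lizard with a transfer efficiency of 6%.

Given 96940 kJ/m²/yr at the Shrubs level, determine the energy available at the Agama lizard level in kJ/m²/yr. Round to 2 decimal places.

1861.25 kJ/m²/yr

Termite: 96940 × 0.16 = 15510.4 kJ/m²/yr
Agama lizard: 15510.4 × 0.12 = 1861.248 kJ/m²/yr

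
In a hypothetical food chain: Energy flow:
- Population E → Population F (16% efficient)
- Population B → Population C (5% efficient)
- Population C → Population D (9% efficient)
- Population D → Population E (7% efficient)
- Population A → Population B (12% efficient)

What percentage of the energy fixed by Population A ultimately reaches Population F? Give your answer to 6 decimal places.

Product of link efficiencies: 0.12 × 0.05 × 0.09 × 0.07 × 0.16 = 0.000006048
As a percentage: 0.000006048 × 100 = 0.000605%

0.000605%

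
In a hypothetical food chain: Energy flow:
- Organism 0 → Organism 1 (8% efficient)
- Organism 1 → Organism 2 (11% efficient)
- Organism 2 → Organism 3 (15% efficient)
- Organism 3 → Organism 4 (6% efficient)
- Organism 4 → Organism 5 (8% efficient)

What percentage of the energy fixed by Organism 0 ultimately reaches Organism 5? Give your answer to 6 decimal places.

0.000634%

Product of link efficiencies: 0.08 × 0.11 × 0.15 × 0.06 × 0.08 = 0.000006336
As a percentage: 0.000006336 × 100 = 0.000634%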